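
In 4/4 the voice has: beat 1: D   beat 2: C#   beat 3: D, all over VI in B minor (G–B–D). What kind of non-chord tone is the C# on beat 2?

Lower neighbor tone.

The harmony at that moment is G major triad (G, B, D); C# is not a chord tone.
It is approached by step down from D and left by step up to D.
Step away and step back to the same note — a neighbor tone (lower neighbor).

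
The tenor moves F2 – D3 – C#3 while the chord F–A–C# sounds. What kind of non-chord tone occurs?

D3 is an appoggiatura.

The harmony at that moment is F augmented triad (F, A, C#); D3 is not a chord tone.
It is approached by leap up from F2 and left by step down to C#3.
Leap in, step out — an appoggiatura.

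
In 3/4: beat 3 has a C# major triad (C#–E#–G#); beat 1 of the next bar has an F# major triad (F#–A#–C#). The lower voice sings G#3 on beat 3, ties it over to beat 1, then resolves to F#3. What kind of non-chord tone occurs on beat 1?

Suspension.

The harmony at that moment is F# major triad (F#, A#, C#); G#3 is not a chord tone.
It is held over (the same pitch as the preceding G#3) and left by step down to F#3.
Held over from the previous chord and resolving down by step — a suspension.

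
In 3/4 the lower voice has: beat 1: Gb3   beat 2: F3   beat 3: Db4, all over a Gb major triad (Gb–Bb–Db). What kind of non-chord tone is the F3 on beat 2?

Escape tone.

The harmony at that moment is Gb major triad (Gb, Bb, Db); F3 is not a chord tone.
It is approached by step down from Gb3 and left by leap up to Db4.
Step in, leap out, on a weak beat — an escape tone.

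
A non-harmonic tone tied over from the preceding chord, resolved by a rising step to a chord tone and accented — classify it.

Approach: by preparation — the pitch is first a chord tone, then held (tied or repeated) while the harmony changes under it. Departure: up by step. Metric position: strong.
A prepared dissonance that resolves upward by step — a retardation. (The same figure resolving downward would be a suspension.)

Retardation.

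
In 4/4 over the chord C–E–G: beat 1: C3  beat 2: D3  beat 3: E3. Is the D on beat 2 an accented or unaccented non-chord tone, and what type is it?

The harmony at that moment is C major triad (C, E, G); D3 is not a chord tone.
It is approached by step up from C3 and left by step up to E3.
Step in, step out in the same direction — a passing tone.
It falls on a weak beat, so it is unaccented.

Unaccented passing tone.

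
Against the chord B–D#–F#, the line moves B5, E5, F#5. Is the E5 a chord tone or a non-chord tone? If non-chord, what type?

The harmony at that moment is B major triad (B, D#, F#); E5 is not a chord tone.
It is approached by leap down from B5 and left by step up to F#5.
Leap in, step out — an appoggiatura.

Non-chord tone — an appoggiatura.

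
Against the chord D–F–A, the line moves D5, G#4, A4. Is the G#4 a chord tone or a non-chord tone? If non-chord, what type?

The harmony at that moment is D minor triad (D, F, A); G#4 is not a chord tone.
It is approached by leap down from D5 and left by step up to A4.
Leap in, step out — an appoggiatura.

Non-chord tone — an appoggiatura.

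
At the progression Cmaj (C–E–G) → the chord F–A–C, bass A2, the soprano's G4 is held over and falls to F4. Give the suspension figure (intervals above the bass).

7–6 suspension.

At the second chord the bass is A2. The suspended G4 lies a seventh above the bass; after resolving down by step to F4, the interval above the bass becomes a sixth.
Suspension figures are named by those two intervals: 7–6.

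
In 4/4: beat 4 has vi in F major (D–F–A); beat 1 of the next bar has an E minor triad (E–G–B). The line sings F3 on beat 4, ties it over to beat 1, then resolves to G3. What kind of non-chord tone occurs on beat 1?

Retardation.

The harmony at that moment is E minor triad (E, G, B); F3 is not a chord tone.
It is held over (the same pitch as the preceding F3) and left by step up to G3.
Held over from the previous chord and resolving up by step — a retardation.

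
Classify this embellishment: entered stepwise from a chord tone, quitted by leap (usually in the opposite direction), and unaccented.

Approach: by step. Departure: by leap. Metric position: weak.
Step in, leap out, from a weak position — an escape tone (échappée). (It is the mirror image of the appoggiatura, which leaps in and steps out on a strong beat.)

Escape tone.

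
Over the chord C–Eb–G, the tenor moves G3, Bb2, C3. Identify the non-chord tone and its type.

Bb2 is an appoggiatura.

The harmony at that moment is C minor triad (C, Eb, G); Bb2 is not a chord tone.
It is approached by leap down from G3 and left by step up to C3.
Leap in, step out — an appoggiatura.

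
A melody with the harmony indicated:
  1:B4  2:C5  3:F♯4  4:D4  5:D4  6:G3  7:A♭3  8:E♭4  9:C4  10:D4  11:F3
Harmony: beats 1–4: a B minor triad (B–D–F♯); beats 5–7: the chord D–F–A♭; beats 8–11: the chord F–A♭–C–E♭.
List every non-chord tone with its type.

The harmony at that moment is B minor triad (B, D, F♯); C5 is not a chord tone.
It is approached by step up from B4 and left by leap down to F♯4.
Step in, leap out — an escape tone.
The harmony at that moment is D diminished triad (D, F, A♭); G3 is not a chord tone.
It is approached by leap down from D4 and left by step up to A♭3.
Leap in, step out — an appoggiatura.
The harmony at that moment is F minor seventh chord (F, A♭, C, E♭); D4 is not a chord tone.
It is approached by step up from C4 and left by leap down to F3.
Step in, leap out — an escape tone.

C5 (beat 2) — escape tone; G3 (beat 6) — appoggiatura; D4 (beat 10) — escape tone.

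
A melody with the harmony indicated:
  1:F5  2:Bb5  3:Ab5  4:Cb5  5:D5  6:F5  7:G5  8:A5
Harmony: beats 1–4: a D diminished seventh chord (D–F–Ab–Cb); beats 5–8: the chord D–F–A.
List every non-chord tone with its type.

The harmony at that moment is D diminished seventh chord (D, F, Ab, Cb); Bb5 is not a chord tone.
It is approached by leap up from F5 and left by step down to Ab5.
Leap in, step out — an appoggiatura.
The harmony at that moment is D minor triad (D, F, A); G5 is not a chord tone.
It is approached by step up from F5 and left by step up to A5.
Step in, step out in the same direction — a passing tone.

Bb5 (beat 2) — appoggiatura; G5 (beat 7) — passing tone.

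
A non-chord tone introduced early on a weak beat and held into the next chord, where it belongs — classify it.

Anticipation.

Approach: ahead of the chord change (typically by step), so it is dissonant against the current harmony. Departure: none — the same pitch is restated or held and is a chord tone of the new harmony.
Dissonant first, consonant once the harmony catches up: the note simply arrives early — an anticipation. (The reverse timing, consonant first and dissonant after the change, would be a suspension or retardation.)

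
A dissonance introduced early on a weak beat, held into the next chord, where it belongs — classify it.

Anticipation.

Approach: ahead of the chord change (typically by step), so it is dissonant against the current harmony. Departure: none — the same pitch is restated or held and is a chord tone of the new harmony.
Dissonant first, consonant once the harmony catches up: the note simply arrives early — an anticipation. (The reverse timing, consonant first and dissonant after the change, would be a suspension or retardation.)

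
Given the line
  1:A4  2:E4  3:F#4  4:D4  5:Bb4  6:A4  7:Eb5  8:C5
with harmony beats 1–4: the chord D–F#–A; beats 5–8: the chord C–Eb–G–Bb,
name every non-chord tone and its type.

E4 (beat 2) — appoggiatura; A4 (beat 6) — escape tone.

The harmony at that moment is D major triad (D, F#, A); E4 is not a chord tone.
It is approached by leap down from A4 and left by step up to F#4.
Leap in, step out — an appoggiatura.
The harmony at that moment is C minor seventh chord (C, Eb, G, Bb); A4 is not a chord tone.
It is approached by step down from Bb4 and left by leap up to Eb5.
Step in, leap out — an escape tone.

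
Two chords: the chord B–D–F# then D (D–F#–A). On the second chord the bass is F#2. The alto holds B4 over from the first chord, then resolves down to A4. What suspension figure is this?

4–3 suspension.

At the second chord the bass is F#2. The suspended B4 lies a fourth above the bass; after resolving down by step to A4, the interval above the bass becomes a third.
Suspension figures are named by those two intervals: 4–3.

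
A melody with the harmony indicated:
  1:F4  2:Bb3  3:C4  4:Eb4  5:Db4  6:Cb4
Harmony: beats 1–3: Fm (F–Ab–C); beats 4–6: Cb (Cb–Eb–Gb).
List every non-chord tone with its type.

Bb3 (beat 2) — appoggiatura; Db4 (beat 5) — passing tone.

The harmony at that moment is F minor triad (F, Ab, C); Bb3 is not a chord tone.
It is approached by leap down from F4 and left by step up to C4.
Leap in, step out — an appoggiatura.
The harmony at that moment is Cb major triad (Cb, Eb, Gb); Db4 is not a chord tone.
It is approached by step down from Eb4 and left by step down to Cb4.
Step in, step out in the same direction — a passing tone.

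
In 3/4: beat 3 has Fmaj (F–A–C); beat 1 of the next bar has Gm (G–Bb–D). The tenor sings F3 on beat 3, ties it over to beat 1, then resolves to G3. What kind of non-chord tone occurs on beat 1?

Retardation.

The harmony at that moment is G minor triad (G, Bb, D); F3 is not a chord tone.
It is held over (the same pitch as the preceding F3) and left by step up to G3.
Held over from the previous chord and resolving up by step — a retardation.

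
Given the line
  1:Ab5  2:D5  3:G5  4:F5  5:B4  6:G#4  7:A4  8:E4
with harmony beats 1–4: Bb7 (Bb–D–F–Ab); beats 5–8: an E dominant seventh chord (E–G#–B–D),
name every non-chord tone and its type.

The harmony at that moment is Bb dominant seventh chord (Bb, D, F, Ab); G5 is not a chord tone.
It is approached by leap up from D5 and left by step down to F5.
Leap in, step out — an appoggiatura.
The harmony at that moment is E dominant seventh chord (E, G#, B, D); A4 is not a chord tone.
It is approached by step up from G#4 and left by leap down to E4.
Step in, leap out — an escape tone.

G5 (beat 3) — appoggiatura; A4 (beat 7) — escape tone.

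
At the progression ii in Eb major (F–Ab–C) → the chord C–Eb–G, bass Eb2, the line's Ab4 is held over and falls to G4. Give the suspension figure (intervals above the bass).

At the second chord the bass is Eb2. The suspended Ab4 lies a fourth above the bass; after resolving down by step to G4, the interval above the bass becomes a third.
Suspension figures are named by those two intervals: 4–3.

4–3 suspension.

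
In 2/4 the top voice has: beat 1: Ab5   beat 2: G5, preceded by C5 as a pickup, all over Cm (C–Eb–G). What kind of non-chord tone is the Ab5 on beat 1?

Appoggiatura.

The harmony at that moment is C minor triad (C, Eb, G); Ab5 is not a chord tone.
It is approached by leap up from C5 and left by step down to G5.
Leap in, step out, metrically accented — an appoggiatura.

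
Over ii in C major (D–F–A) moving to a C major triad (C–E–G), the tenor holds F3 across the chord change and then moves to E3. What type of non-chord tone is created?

F3 is a suspension.

The harmony at that moment is C major triad (C, E, G); F3 is not a chord tone.
It is held over (the same pitch as the preceding F3) and left by step down to E3.
Held over from the previous chord and resolving down by step — a suspension.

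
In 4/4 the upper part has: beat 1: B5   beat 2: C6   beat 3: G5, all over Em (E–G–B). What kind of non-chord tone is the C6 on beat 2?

The harmony at that moment is E minor triad (E, G, B); C6 is not a chord tone.
It is approached by step up from B5 and left by leap down to G5.
Step in, leap out, on a weak beat — an escape tone.

Escape tone.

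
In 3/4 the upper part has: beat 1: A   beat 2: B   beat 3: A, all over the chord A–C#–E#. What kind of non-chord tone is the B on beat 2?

The harmony at that moment is A augmented triad (A, C#, E#); B is not a chord tone.
It is approached by step up from A and left by step down to A.
Step away and step back to the same note — a neighbor tone (upper neighbor).

Upper neighbor tone.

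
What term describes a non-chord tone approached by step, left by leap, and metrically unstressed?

Approach: by step. Departure: by leap. Metric position: weak.
Step in, leap out, from a weak position — an escape tone (échappée). (It is the mirror image of the appoggiatura, which leaps in and steps out on a strong beat.)

Escape tone.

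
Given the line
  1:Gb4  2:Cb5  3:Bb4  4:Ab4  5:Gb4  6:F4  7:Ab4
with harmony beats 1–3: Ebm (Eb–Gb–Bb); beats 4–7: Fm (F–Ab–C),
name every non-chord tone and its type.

The harmony at that moment is Eb minor triad (Eb, Gb, Bb); Cb5 is not a chord tone.
It is approached by leap up from Gb4 and left by step down to Bb4.
Leap in, step out — an appoggiatura.
The harmony at that moment is F minor triad (F, Ab, C); Gb4 is not a chord tone.
It is approached by step down from Ab4 and left by step down to F4.
Step in, step out in the same direction — a passing tone.

Cb5 (beat 2) — appoggiatura; Gb4 (beat 5) — passing tone.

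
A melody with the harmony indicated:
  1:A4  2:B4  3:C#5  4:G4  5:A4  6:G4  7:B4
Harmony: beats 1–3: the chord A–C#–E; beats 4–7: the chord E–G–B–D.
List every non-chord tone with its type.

B4 (beat 2) — passing tone; A4 (beat 5) — neighbor tone.

The harmony at that moment is A major triad (A, C#, E); B4 is not a chord tone.
It is approached by step up from A4 and left by step up to C#5.
Step in, step out in the same direction — a passing tone.
The harmony at that moment is E minor seventh chord (E, G, B, D); A4 is not a chord tone.
It is approached by step up from G4 and left by step down to G4.
Step away and step back to the same note — a neighbor tone (upper neighbor).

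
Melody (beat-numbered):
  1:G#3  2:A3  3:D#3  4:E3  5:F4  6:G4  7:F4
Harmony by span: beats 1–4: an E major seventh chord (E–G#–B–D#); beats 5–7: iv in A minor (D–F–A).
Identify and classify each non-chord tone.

The harmony at that moment is E major seventh chord (E, G#, B, D#); A3 is not a chord tone.
It is approached by step up from G#3 and left by leap down to D#3.
Step in, leap out — an escape tone.
The harmony at that moment is D minor triad (D, F, A); G4 is not a chord tone.
It is approached by step up from F4 and left by step down to F4.
Step away and step back to the same note — a neighbor tone (upper neighbor).

A3 (beat 2) — escape tone; G4 (beat 6) — neighbor tone.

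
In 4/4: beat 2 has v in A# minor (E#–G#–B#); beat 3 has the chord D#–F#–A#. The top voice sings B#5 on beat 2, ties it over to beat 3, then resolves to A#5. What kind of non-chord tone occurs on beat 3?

The harmony at that moment is D# minor triad (D#, F#, A#); B#5 is not a chord tone.
It is held over (the same pitch as the preceding B#5) and left by step down to A#5.
Held over from the previous chord and resolving down by step — a suspension.

Suspension.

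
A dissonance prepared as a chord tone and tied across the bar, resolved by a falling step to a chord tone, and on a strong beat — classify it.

Approach: by preparation — the pitch is first a chord tone, then held (tied or repeated) while the harmony changes under it. Departure: down by step. Metric position: strong.
A prepared dissonance that resolves downward by step — a suspension. (The same figure resolving upward would be a retardation.)

Suspension.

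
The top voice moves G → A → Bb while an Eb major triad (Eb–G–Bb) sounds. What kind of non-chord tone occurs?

A is a passing tone.

The harmony at that moment is Eb major triad (Eb, G, Bb); A is not a chord tone.
It is approached by step up from G and left by step up to Bb.
Step in, step out in the same direction — a passing tone.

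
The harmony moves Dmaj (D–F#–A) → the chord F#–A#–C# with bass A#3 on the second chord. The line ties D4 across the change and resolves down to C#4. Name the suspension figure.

At the second chord the bass is A#3. The suspended D4 lies a fourth above the bass; after resolving down by step to C#4, the interval above the bass becomes a third.
Suspension figures are named by those two intervals: 4–3.

4–3 suspension.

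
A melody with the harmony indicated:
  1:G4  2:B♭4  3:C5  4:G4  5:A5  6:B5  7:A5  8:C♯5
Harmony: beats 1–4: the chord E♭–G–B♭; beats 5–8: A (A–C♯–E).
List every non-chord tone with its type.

The harmony at that moment is E♭ major triad (E♭, G, B♭); C5 is not a chord tone.
It is approached by step up from B♭4 and left by leap down to G4.
Step in, leap out — an escape tone.
The harmony at that moment is A major triad (A, C♯, E); B5 is not a chord tone.
It is approached by step up from A5 and left by step down to A5.
Step away and step back to the same note — a neighbor tone (upper neighbor).

C5 (beat 3) — escape tone; B5 (beat 6) — neighbor tone.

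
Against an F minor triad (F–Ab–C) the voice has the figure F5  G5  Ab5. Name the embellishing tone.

G5 is a passing tone.

The harmony at that moment is F minor triad (F, Ab, C); G5 is not a chord tone.
It is approached by step up from F5 and left by step up to Ab5.
Step in, step out in the same direction — a passing tone.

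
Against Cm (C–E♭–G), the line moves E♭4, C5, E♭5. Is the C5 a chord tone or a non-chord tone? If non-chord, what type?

Chord tone (the root of C minor triad).

C minor triad contains C, E♭, G; C is the root, so it is a chord tone.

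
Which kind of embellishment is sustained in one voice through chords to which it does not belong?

Approach: none. Departure: none — a single pitch is sustained while the chords change around it, passing through harmonies that do not contain it.
No melodic motion at all; the dissonance is created entirely by the moving harmonies against the stationary note — a pedal tone (pedal point).

Pedal tone.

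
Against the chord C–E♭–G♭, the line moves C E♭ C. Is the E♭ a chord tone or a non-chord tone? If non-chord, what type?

Chord tone (the third of C diminished triad).

C diminished triad contains C, E♭, G♭; E♭ is the third, so it is a chord tone.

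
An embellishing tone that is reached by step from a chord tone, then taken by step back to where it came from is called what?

Approach: by step. Departure: by step in the opposite direction, back to the starting pitch.
Stepwise on both sides but reversing to return to the same chord tone — a neighbor tone. (Had it continued onward in the same direction it would be a passing tone instead.)

Neighbor tone.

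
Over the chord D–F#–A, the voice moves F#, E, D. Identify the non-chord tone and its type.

E is a passing tone.

The harmony at that moment is D major triad (D, F#, A); E is not a chord tone.
It is approached by step down from F# and left by step down to D.
Step in, step out in the same direction — a passing tone.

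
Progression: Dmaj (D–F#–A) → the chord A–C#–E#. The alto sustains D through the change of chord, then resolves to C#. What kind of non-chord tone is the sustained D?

D is a suspension.

The harmony at that moment is A augmented triad (A, C#, E#); D is not a chord tone.
It is held over (the same pitch as the preceding D) and left by step down to C#.
Held over from the previous chord and resolving down by step — a suspension.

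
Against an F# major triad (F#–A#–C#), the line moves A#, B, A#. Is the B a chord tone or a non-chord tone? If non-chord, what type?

Non-chord tone — a neighbor tone.

The harmony at that moment is F# major triad (F#, A#, C#); B is not a chord tone.
It is approached by step up from A# and left by step down to A#.
Step away and step back to the same note — a neighbor tone (upper neighbor).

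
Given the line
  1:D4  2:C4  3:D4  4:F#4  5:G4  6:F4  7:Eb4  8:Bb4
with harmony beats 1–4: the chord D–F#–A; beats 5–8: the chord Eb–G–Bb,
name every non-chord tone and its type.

C4 (beat 2) — neighbor tone; F4 (beat 6) — passing tone.

The harmony at that moment is D major triad (D, F#, A); C4 is not a chord tone.
It is approached by step down from D4 and left by step up to D4.
Step away and step back to the same note — a neighbor tone (lower neighbor).
The harmony at that moment is Eb major triad (Eb, G, Bb); F4 is not a chord tone.
It is approached by step down from G4 and left by step down to Eb4.
Step in, step out in the same direction — a passing tone.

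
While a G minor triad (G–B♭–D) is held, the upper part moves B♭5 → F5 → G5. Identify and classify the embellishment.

F5 is an appoggiatura.

The harmony at that moment is G minor triad (G, B♭, D); F5 is not a chord tone.
It is approached by leap down from B♭5 and left by step up to G5.
Leap in, step out — an appoggiatura.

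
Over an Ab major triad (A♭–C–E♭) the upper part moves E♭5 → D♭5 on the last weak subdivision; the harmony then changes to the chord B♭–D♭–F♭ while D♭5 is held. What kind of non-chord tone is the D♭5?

D♭5 is an anticipation.

The harmony at that moment is A♭ major triad (A♭, C, E♭); D♭5 is not a chord tone.
It is approached by step down from E♭5 and then sustained as the same pitch into the next harmony.
Arriving early and becoming a chord tone when the harmony changes — an anticipation.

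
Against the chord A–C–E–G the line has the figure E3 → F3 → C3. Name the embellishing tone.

F3 is an escape tone.

The harmony at that moment is A minor seventh chord (A, C, E, G); F3 is not a chord tone.
It is approached by step up from E3 and left by leap down to C3.
Step in, leap out — an escape tone.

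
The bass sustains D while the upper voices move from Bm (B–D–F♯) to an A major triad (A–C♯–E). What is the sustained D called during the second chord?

Pedal tone (pedal point).

The harmony at that moment is A major triad (A, C♯, E); D is not a chord tone.
It is held over (the same pitch as the preceding D) and then sustained as the same pitch into the next harmony.
Sustained through a change of harmony — a pedal tone.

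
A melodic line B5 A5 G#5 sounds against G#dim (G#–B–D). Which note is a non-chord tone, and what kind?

The harmony at that moment is G# diminished triad (G#, B, D); A5 is not a chord tone.
It is approached by step down from B5 and left by step down to G#5.
Step in, step out in the same direction — a passing tone.

A5 is a passing tone.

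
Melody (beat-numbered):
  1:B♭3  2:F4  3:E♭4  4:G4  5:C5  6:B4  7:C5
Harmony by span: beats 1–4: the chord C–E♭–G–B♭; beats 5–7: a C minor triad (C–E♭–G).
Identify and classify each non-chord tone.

The harmony at that moment is C minor seventh chord (C, E♭, G, B♭); F4 is not a chord tone.
It is approached by leap up from B♭3 and left by step down to E♭4.
Leap in, step out — an appoggiatura.
The harmony at that moment is C minor triad (C, E♭, G); B4 is not a chord tone.
It is approached by step down from C5 and left by step up to C5.
Step away and step back to the same note — a neighbor tone (lower neighbor).

F4 (beat 2) — appoggiatura; B4 (beat 6) — neighbor tone.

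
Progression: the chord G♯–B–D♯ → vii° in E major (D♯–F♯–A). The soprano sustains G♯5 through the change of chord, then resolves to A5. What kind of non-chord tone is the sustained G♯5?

The harmony at that moment is D♯ diminished triad (D♯, F♯, A); G♯5 is not a chord tone.
It is held over (the same pitch as the preceding G♯5) and left by step up to A5.
Held over from the previous chord and resolving up by step — a retardation.

G♯5 is a retardation.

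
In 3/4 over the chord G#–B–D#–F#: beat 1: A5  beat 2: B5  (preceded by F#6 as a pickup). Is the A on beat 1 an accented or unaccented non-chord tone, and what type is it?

The harmony at that moment is G# minor seventh chord (G#, B, D#, F#); A5 is not a chord tone.
It is approached by leap down from F#6 and left by step up to B5.
Leap in, step out — an appoggiatura.
It falls on the downbeat, so it is accented.

Accented appoggiatura.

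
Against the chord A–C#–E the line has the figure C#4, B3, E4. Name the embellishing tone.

The harmony at that moment is A major triad (A, C#, E); B3 is not a chord tone.
It is approached by step down from C#4 and left by leap up to E4.
Step in, leap out — an escape tone.

B3 is an escape tone.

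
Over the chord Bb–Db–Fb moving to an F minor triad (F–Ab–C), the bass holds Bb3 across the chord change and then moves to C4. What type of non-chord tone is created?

Bb3 is a retardation.

The harmony at that moment is F minor triad (F, Ab, C); Bb3 is not a chord tone.
It is held over (the same pitch as the preceding Bb3) and left by step up to C4.
Held over from the previous chord and resolving up by step — a retardation.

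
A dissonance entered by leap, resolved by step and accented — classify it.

Approach: by leap. Departure: by step. Metric position: strong.
Leap in, step out, in a metrically strong position — an appoggiatura. (It is the mirror image of the escape tone, which steps in and leaps out from a weak position.)

Appoggiatura.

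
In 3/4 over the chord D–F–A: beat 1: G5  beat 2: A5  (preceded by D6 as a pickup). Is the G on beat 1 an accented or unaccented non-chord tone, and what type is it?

The harmony at that moment is D minor triad (D, F, A); G5 is not a chord tone.
It is approached by leap down from D6 and left by step up to A5.
Leap in, step out — an appoggiatura.
It falls on the downbeat, so it is accented.

Accented appoggiatura.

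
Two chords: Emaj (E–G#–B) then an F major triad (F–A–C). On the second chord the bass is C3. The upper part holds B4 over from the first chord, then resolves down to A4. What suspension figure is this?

7–6 suspension.

At the second chord the bass is C3. The suspended B4 lies a seventh above the bass; after resolving down by step to A4, the interval above the bass becomes a sixth.
Suspension figures are named by those two intervals: 7–6.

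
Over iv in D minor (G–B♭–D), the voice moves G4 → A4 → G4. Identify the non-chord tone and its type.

A4 is a neighbor tone.

The harmony at that moment is G minor triad (G, B♭, D); A4 is not a chord tone.
It is approached by step up from G4 and left by step down to G4.
Step away and step back to the same note — a neighbor tone (upper neighbor).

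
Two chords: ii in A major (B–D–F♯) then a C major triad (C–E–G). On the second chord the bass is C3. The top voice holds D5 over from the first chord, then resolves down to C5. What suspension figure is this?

At the second chord the bass is C3. The suspended D5 lies a ninth above the bass; after resolving down by step to C5, the interval above the bass becomes an octave.
Suspension figures are named by those two intervals: 9–8.

9–8 suspension.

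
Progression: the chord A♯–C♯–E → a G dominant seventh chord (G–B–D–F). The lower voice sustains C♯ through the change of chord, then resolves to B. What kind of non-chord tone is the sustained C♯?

The harmony at that moment is G dominant seventh chord (G, B, D, F); C♯ is not a chord tone.
It is held over (the same pitch as the preceding C♯) and left by step down to B.
Held over from the previous chord and resolving down by step — a suspension.

C♯ is a suspension.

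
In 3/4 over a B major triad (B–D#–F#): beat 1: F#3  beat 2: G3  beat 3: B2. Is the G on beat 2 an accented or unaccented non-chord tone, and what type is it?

The harmony at that moment is B major triad (B, D#, F#); G3 is not a chord tone.
It is approached by step up from F#3 and left by leap down to B2.
Step in, leap out — an escape tone.
It falls on a weak beat, so it is unaccented.

Unaccented escape tone.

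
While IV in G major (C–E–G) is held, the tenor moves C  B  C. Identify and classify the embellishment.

The harmony at that moment is C major triad (C, E, G); B is not a chord tone.
It is approached by step down from C and left by step up to C.
Step away and step back to the same note — a neighbor tone (lower neighbor).

B is a neighbor tone.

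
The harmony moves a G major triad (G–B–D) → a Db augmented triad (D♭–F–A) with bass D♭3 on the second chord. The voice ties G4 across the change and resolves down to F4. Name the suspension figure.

4–3 suspension.

At the second chord the bass is D♭3. The suspended G4 lies a fourth above the bass; after resolving down by step to F4, the interval above the bass becomes a third.
Suspension figures are named by those two intervals: 4–3.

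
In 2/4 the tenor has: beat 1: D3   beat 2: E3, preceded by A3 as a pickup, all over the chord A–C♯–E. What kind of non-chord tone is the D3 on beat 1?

Appoggiatura.

The harmony at that moment is A major triad (A, C♯, E); D3 is not a chord tone.
It is approached by leap down from A3 and left by step up to E3.
Leap in, step out, metrically accented — an appoggiatura.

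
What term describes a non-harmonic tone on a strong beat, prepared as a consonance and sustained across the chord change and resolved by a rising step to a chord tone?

Approach: by preparation — the pitch is first a chord tone, then held (tied or repeated) while the harmony changes under it. Departure: up by step. Metric position: strong.
A prepared dissonance that resolves upward by step — a retardation. (The same figure resolving downward would be a suspension.)

Retardation.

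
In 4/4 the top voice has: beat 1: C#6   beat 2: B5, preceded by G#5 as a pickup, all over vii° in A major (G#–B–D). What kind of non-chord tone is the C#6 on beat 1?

Appoggiatura.

The harmony at that moment is G# diminished triad (G#, B, D); C#6 is not a chord tone.
It is approached by leap up from G#5 and left by step down to B5.
Leap in, step out, metrically accented — an appoggiatura.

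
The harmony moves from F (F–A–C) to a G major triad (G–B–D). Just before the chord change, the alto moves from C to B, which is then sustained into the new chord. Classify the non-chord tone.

B is an anticipation.

The harmony at that moment is F major triad (F, A, C); B is not a chord tone.
It is approached by step down from C and then sustained as the same pitch into the next harmony.
Arriving early and becoming a chord tone when the harmony changes — an anticipation.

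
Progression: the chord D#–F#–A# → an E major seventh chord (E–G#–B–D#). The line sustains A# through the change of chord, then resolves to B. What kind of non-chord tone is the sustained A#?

The harmony at that moment is E major seventh chord (E, G#, B, D#); A# is not a chord tone.
It is held over (the same pitch as the preceding A#) and left by step up to B.
Held over from the previous chord and resolving up by step — a retardation.

A# is a retardation.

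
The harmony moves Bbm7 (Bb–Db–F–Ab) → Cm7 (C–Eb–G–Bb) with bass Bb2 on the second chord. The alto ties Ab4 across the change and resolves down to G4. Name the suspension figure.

7–6 suspension.

At the second chord the bass is Bb2. The suspended Ab4 lies a seventh above the bass; after resolving down by step to G4, the interval above the bass becomes a sixth.
Suspension figures are named by those two intervals: 7–6.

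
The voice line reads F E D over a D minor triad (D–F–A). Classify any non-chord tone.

E is a passing tone.

The harmony at that moment is D minor triad (D, F, A); E is not a chord tone.
It is approached by step down from F and left by step down to D.
Step in, step out in the same direction — a passing tone.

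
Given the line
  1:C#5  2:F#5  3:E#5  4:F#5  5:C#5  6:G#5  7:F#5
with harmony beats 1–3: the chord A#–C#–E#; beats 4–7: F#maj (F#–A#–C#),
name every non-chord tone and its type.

The harmony at that moment is A# minor triad (A#, C#, E#); F#5 is not a chord tone.
It is approached by leap up from C#5 and left by step down to E#5.
Leap in, step out — an appoggiatura.
The harmony at that moment is F# major triad (F#, A#, C#); G#5 is not a chord tone.
It is approached by leap up from C#5 and left by step down to F#5.
Leap in, step out — an appoggiatura.

F#5 (beat 2) — appoggiatura; G#5 (beat 6) — appoggiatura.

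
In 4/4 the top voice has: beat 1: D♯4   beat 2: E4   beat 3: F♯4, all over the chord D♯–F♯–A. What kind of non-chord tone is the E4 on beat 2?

The harmony at that moment is D♯ diminished triad (D♯, F♯, A); E4 is not a chord tone.
It is approached by step up from D♯4 and left by step up to F♯4.
Step in, step out in the same direction — a passing tone.

Passing tone.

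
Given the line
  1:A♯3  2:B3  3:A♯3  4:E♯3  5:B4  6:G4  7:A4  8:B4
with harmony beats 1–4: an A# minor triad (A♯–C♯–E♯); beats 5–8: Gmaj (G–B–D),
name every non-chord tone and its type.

B3 (beat 2) — neighbor tone; A4 (beat 7) — passing tone.

The harmony at that moment is A♯ minor triad (A♯, C♯, E♯); B3 is not a chord tone.
It is approached by step up from A♯3 and left by step down to A♯3.
Step away and step back to the same note — a neighbor tone (upper neighbor).
The harmony at that moment is G major triad (G, B, D); A4 is not a chord tone.
It is approached by step up from G4 and left by step up to B4.
Step in, step out in the same direction — a passing tone.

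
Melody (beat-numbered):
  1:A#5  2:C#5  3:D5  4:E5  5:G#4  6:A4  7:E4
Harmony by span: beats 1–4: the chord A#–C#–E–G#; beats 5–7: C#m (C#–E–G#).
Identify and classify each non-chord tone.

The harmony at that moment is A# half-diminished seventh chord (A#, C#, E, G#); D5 is not a chord tone.
It is approached by step up from C#5 and left by step up to E5.
Step in, step out in the same direction — a passing tone.
The harmony at that moment is C# minor triad (C#, E, G#); A4 is not a chord tone.
It is approached by step up from G#4 and left by leap down to E4.
Step in, leap out — an escape tone.

D5 (beat 3) — passing tone; A4 (beat 6) — escape tone.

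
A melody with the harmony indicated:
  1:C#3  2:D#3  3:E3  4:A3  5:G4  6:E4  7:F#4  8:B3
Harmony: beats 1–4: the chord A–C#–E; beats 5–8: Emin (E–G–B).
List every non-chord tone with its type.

The harmony at that moment is A major triad (A, C#, E); D#3 is not a chord tone.
It is approached by step up from C#3 and left by step up to E3.
Step in, step out in the same direction — a passing tone.
The harmony at that moment is E minor triad (E, G, B); F#4 is not a chord tone.
It is approached by step up from E4 and left by leap down to B3.
Step in, leap out — an escape tone.

D#3 (beat 2) — passing tone; F#4 (beat 7) — escape tone.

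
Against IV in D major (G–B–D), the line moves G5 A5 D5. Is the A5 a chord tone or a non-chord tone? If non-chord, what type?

The harmony at that moment is G major triad (G, B, D); A5 is not a chord tone.
It is approached by step up from G5 and left by leap down to D5.
Step in, leap out — an escape tone.

Non-chord tone — an escape tone.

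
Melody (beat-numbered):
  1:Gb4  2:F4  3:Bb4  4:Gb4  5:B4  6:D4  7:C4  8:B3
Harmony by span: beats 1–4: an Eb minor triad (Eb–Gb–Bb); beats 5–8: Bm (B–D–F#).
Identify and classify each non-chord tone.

The harmony at that moment is Eb minor triad (Eb, Gb, Bb); F4 is not a chord tone.
It is approached by step down from Gb4 and left by leap up to Bb4.
Step in, leap out — an escape tone.
The harmony at that moment is B minor triad (B, D, F#); C4 is not a chord tone.
It is approached by step down from D4 and left by step down to B3.
Step in, step out in the same direction — a passing tone.

F4 (beat 2) — escape tone; C4 (beat 7) — passing tone.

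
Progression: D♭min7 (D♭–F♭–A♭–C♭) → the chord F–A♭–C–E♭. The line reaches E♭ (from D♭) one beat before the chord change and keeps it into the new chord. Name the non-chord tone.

E♭ is an anticipation.

The harmony at that moment is D♭ minor seventh chord (D♭, F♭, A♭, C♭); E♭ is not a chord tone.
It is approached by step up from D♭ and then sustained as the same pitch into the next harmony.
Arriving early and becoming a chord tone when the harmony changes — an anticipation.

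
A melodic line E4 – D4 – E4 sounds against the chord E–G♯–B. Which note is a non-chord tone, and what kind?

The harmony at that moment is E major triad (E, G♯, B); D4 is not a chord tone.
It is approached by step down from E4 and left by step up to E4.
Step away and step back to the same note — a neighbor tone (lower neighbor).

D4 is a neighbor tone.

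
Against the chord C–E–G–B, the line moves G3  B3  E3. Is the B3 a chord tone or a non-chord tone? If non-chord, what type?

C major seventh chord contains C, E, G, B; B is the seventh, so it is a chord tone.

Chord tone (the seventh of C major seventh chord).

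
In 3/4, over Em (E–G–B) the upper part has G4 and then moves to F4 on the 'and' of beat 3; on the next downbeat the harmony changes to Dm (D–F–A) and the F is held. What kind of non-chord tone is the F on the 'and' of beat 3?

Anticipation.

The harmony at that moment is E minor triad (E, G, B); F4 is not a chord tone.
It is approached by step down from G4 and then sustained as the same pitch into the next harmony.
Arriving early and becoming a chord tone when the harmony changes — an anticipation.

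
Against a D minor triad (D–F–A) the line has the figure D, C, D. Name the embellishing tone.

C is a neighbor tone.

The harmony at that moment is D minor triad (D, F, A); C is not a chord tone.
It is approached by step down from D and left by step up to D.
Step away and step back to the same note — a neighbor tone (lower neighbor).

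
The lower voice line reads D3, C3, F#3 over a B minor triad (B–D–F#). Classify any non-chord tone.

C3 is an escape tone.

The harmony at that moment is B minor triad (B, D, F#); C3 is not a chord tone.
It is approached by step down from D3 and left by leap up to F#3.
Step in, leap out — an escape tone.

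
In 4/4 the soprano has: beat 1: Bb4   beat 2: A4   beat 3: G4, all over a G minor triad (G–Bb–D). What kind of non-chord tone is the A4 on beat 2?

Passing tone.

The harmony at that moment is G minor triad (G, Bb, D); A4 is not a chord tone.
It is approached by step down from Bb4 and left by step down to G4.
Step in, step out in the same direction — a passing tone.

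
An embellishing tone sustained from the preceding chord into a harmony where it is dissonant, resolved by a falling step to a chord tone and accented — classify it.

Approach: by preparation — the pitch is first a chord tone, then held (tied or repeated) while the harmony changes under it. Departure: down by step. Metric position: strong.
A prepared dissonance that resolves downward by step — a suspension. (The same figure resolving upward would be a retardation.)

Suspension.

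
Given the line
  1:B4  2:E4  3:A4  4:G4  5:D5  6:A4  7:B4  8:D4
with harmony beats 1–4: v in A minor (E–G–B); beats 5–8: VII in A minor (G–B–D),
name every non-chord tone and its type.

The harmony at that moment is E minor triad (E, G, B); A4 is not a chord tone.
It is approached by leap up from E4 and left by step down to G4.
Leap in, step out — an appoggiatura.
The harmony at that moment is G major triad (G, B, D); A4 is not a chord tone.
It is approached by leap down from D5 and left by step up to B4.
Leap in, step out — an appoggiatura.

A4 (beat 3) — appoggiatura; A4 (beat 6) — appoggiatura.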